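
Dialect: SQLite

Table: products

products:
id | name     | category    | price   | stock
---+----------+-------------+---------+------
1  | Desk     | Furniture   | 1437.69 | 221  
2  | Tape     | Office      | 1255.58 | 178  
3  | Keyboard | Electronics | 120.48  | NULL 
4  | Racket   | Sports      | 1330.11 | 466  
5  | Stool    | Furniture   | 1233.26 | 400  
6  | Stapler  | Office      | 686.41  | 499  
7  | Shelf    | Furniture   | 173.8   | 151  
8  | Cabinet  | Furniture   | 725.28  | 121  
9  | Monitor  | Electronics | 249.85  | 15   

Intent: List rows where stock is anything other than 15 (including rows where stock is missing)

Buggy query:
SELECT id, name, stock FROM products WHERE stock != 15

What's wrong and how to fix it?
Bug: 'stock != 15' is unknown when stock is NULL, so NULL rows are silently excluded

Fix: Handle NULL separately with IS NULL alongside the inequality

Corrected query:
SELECT id, name, stock FROM products WHERE stock != 15 OR stock IS NULL

Result:
id | name     | stock
---+----------+------
1  | Desk     | 221  
2  | Tape     | 178  
3  | Keyboard | NULL 
4  | Racket   | 466  
5  | Stool    | 400  
6  | Stapler  | 499  
7  | Shelf    | 151  
8  | Cabinet  | 121  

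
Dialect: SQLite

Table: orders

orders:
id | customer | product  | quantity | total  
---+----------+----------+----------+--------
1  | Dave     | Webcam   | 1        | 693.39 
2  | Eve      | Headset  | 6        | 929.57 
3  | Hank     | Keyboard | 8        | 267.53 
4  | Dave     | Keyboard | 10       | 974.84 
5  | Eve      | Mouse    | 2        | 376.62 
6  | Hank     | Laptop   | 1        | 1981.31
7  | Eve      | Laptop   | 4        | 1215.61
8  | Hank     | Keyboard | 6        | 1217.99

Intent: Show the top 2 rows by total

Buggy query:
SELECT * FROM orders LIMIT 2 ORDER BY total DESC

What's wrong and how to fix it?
Bug: LIMIT must come after ORDER BY

Fix: Sort with ORDER BY, then apply LIMIT

Corrected query:
SELECT * FROM orders ORDER BY total DESC LIMIT 2

Result:
id | customer | product  | quantity | total  
---+----------+----------+----------+--------
6  | Hank     | Laptop   | 1        | 1981.31
8  | Hank     | Keyboard | 6        | 1217.99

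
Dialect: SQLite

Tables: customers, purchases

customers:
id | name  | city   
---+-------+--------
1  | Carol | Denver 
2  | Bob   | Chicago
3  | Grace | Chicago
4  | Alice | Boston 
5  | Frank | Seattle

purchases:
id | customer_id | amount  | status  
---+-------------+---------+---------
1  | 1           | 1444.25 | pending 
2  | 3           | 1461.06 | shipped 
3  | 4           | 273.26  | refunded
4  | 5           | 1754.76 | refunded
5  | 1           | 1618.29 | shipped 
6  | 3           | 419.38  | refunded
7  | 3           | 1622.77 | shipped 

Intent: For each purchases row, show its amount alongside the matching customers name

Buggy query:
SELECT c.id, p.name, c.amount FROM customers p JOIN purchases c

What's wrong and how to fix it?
Bug: Missing join condition: each purchases row is matched to all customers rows instead of just its own

Fix: Add ON c.customer_id = p.id to the JOIN

Corrected query:
SELECT c.id, p.name, c.amount FROM customers p JOIN purchases c ON c.customer_id = p.id

Result:
id | name  | amount 
---+-------+--------
1  | Carol | 1444.25
2  | Grace | 1461.06
3  | Alice | 273.26 
4  | Frank | 1754.76
5  | Carol | 1618.29
6  | Grace | 419.38 
7  | Grace | 1622.77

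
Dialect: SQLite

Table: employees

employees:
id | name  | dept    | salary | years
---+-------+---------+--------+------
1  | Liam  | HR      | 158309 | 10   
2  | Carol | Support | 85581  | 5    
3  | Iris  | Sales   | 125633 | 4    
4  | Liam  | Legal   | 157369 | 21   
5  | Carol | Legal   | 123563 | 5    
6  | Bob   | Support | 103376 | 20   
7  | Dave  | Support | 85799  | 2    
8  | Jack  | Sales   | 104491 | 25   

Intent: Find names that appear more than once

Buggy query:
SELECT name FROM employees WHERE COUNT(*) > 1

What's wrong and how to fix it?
Bug: COUNT(*) is an aggregate and cannot be used in WHERE

Fix: Group first, then use HAVING for the count condition

Corrected query:
SELECT name FROM employees GROUP BY name HAVING COUNT(*) > 1

Result:
name 
-----
Carol
Liam 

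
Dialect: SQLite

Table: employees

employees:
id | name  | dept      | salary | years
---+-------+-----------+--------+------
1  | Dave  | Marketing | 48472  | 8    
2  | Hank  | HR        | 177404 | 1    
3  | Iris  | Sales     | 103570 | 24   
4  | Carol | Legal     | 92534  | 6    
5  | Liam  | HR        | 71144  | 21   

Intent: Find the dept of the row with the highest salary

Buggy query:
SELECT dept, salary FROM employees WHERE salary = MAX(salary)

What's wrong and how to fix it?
Bug: WHERE is evaluated per row; an aggregate over the whole table isn't defined there

Fix: Wrap MAX in a scalar subquery so WHERE compares against a single value

Corrected query:
SELECT dept, salary FROM employees WHERE salary = (SELECT MAX(salary) FROM employees)

Result:
dept | salary
-----+-------
HR   | 177404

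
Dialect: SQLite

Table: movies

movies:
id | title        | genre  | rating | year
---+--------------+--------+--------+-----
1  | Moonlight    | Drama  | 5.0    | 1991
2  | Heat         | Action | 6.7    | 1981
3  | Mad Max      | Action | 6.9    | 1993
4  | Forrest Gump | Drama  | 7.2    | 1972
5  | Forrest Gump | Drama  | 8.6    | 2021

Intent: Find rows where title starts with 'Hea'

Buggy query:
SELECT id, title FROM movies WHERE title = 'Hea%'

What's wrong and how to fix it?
Bug: '=' compares the literal string including the % character; pattern matching needs LIKE

Fix: Use LIKE for wildcard pattern matching

Corrected query:
SELECT id, title FROM movies WHERE title LIKE 'Hea%'

Result:
id | title
---+------
2  | Heat 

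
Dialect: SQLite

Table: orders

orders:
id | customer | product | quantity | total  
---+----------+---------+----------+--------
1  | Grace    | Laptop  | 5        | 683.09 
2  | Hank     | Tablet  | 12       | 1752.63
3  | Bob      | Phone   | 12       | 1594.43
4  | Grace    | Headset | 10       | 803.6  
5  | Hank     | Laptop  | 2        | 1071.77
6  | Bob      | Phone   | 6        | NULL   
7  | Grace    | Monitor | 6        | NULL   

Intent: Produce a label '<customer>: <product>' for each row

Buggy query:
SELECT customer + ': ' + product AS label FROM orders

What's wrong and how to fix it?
Bug: SQLite uses || for string concatenation; + coerces text to numbers (yielding 0)

Fix: Replace + with || to concatenate text

Corrected query:
SELECT customer || ': ' || product AS label FROM orders

Result:
label         
--------------
Grace: Laptop 
Hank: Tablet  
Bob: Phone    
Grace: Headset
Hank: Laptop  
Bob: Phone    
Grace: Monitor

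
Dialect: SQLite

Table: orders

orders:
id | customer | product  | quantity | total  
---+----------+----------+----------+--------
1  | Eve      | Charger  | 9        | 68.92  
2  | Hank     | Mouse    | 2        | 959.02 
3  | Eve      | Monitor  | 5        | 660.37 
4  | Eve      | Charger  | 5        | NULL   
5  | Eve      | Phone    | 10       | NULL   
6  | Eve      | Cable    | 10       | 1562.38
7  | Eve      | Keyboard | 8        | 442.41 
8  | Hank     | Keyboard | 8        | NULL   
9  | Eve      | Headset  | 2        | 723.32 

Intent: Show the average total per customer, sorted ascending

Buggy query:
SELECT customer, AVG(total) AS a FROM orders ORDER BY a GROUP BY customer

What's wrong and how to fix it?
Bug: ORDER BY appears before GROUP BY; SQL clause order requires GROUP BY first

Fix: Move ORDER BY to the end, after GROUP BY

Corrected query:
SELECT customer, AVG(total) AS a FROM orders GROUP BY customer ORDER BY a

Result:
customer | a     
---------+-------
Eve      | 691.48
Hank     | 959.02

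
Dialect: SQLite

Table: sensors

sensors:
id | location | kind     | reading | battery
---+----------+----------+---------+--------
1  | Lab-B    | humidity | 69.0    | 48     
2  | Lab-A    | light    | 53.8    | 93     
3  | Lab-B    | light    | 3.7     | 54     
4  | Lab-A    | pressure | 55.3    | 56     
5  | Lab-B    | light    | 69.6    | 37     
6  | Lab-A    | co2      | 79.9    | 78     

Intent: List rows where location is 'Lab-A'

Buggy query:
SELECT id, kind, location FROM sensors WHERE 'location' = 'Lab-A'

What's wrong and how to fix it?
Bug: Single quotes denote string literals in SQL; the column name is being compared as a constant string

Fix: Reference the column as location without single quotes

Corrected query:
SELECT id, kind, location FROM sensors WHERE location = 'Lab-A'

Result:
id | kind     | location
---+----------+---------
2  | light    | Lab-A   
4  | pressure | Lab-A   
6  | co2      | Lab-A   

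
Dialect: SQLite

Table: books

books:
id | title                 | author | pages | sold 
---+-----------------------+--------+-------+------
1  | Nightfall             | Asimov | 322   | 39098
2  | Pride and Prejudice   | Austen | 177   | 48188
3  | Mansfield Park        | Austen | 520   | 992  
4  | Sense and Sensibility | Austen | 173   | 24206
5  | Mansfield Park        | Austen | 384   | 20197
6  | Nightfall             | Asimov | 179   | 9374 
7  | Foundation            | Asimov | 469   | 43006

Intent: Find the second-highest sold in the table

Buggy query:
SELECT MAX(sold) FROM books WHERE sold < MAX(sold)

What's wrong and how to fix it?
Bug: MAX(sold) on the right of the comparison is an aggregate-in-WHERE error

Fix: Put the inner MAX in a scalar subquery

Corrected query:
SELECT MAX(sold) FROM books WHERE sold < (SELECT MAX(sold) FROM books)

Result:
MAX(sold)
---------
43006    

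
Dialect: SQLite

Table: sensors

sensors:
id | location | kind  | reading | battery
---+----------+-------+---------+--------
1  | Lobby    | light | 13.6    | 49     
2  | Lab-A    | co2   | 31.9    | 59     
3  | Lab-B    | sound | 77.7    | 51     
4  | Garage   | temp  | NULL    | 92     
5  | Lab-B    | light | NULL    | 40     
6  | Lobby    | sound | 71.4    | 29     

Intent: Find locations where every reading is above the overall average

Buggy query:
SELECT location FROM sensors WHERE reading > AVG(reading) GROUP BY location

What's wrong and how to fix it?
Bug: AVG() is an aggregate; it can't sit directly in WHERE

Fix: Use a subquery for AVG and a HAVING MIN(...) filter so the condition holds for every row in the group

Corrected query:
SELECT location FROM sensors GROUP BY location HAVING MIN(reading) > (SELECT AVG(reading) FROM sensors)

Result:
location
--------
Lab-B   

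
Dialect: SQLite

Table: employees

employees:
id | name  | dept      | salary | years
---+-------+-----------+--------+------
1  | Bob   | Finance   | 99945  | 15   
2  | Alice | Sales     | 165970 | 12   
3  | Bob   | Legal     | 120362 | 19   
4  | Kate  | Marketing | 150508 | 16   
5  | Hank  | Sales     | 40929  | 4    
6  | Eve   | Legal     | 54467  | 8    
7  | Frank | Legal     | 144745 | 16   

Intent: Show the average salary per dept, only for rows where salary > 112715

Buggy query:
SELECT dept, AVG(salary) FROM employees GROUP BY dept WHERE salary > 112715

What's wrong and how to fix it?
Bug: WHERE cannot follow GROUP BY

Fix: Place WHERE between FROM and GROUP BY

Corrected query:
SELECT dept, AVG(salary) FROM employees WHERE salary > 112715 GROUP BY dept

Result:
dept      | AVG(salary)
----------+------------
Legal     | 132553.5   
Marketing | 150508     
Sales     | 165970     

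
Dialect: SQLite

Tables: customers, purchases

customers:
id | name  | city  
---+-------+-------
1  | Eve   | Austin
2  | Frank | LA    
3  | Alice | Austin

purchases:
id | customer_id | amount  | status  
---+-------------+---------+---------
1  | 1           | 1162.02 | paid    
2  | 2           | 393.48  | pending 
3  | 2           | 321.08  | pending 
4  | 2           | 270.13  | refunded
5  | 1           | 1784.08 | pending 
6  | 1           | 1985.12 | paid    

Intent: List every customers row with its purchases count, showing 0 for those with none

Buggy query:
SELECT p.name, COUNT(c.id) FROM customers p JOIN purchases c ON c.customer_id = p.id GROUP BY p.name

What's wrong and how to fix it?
Bug: An inner join excludes parents with zero children

Fix: Switch to LEFT JOIN to retain unmatched parent rows

Corrected query:
SELECT p.name, COUNT(c.id) FROM customers p LEFT JOIN purchases c ON c.customer_id = p.id GROUP BY p.name

Result:
name  | COUNT(c.id)
------+------------
Alice | 0          
Eve   | 3          
Frank | 3          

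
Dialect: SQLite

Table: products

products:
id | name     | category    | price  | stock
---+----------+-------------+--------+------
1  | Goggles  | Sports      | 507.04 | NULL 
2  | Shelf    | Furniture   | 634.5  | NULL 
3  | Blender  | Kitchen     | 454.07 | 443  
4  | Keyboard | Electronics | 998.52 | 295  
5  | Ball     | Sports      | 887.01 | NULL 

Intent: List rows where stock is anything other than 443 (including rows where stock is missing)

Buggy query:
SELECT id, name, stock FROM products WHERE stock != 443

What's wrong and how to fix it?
Bug: 'stock != 443' is unknown when stock is NULL, so NULL rows are silently excluded

Fix: Handle NULL separately with IS NULL alongside the inequality

Corrected query:
SELECT id, name, stock FROM products WHERE stock != 443 OR stock IS NULL

Result:
id | name     | stock
---+----------+------
1  | Goggles  | NULL 
2  | Shelf    | NULL 
4  | Keyboard | 295  
5  | Ball     | NULL 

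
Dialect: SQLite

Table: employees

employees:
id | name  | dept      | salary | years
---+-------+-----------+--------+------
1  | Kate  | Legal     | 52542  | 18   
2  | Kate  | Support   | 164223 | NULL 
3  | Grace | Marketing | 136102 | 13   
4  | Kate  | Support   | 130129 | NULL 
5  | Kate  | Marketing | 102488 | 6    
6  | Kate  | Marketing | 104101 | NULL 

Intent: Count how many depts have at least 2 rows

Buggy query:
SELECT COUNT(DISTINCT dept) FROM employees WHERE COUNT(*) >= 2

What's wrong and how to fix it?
Bug: COUNT(*) cannot appear in WHERE; the per-group count doesn't exist yet

Fix: Use a subquery that GROUPs and filters with HAVING, then count its rows

Corrected query:
SELECT COUNT(*) FROM (SELECT dept FROM employees GROUP BY dept HAVING COUNT(*) >= 2)

Result:
COUNT(*)
--------
2       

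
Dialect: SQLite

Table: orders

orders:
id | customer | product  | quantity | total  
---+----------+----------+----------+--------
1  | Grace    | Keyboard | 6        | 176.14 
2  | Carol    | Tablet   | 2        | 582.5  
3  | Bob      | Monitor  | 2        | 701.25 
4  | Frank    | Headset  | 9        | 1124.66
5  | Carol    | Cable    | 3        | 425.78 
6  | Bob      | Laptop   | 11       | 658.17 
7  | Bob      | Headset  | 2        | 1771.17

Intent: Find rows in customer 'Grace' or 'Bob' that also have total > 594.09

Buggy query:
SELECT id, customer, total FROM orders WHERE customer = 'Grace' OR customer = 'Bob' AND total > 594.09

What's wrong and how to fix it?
Bug: AND binds tighter than OR, so this parses as customer = 'Grace' OR (customer = 'Bob' AND total > 594.09)

Fix: Group the OR with parentheses (or use IN), then AND the threshold

Corrected query:
SELECT id, customer, total FROM orders WHERE (customer = 'Grace' OR customer = 'Bob') AND total > 594.09

Result:
id | customer | total  
---+----------+--------
3  | Bob      | 701.25 
6  | Bob      | 658.17 
7  | Bob      | 1771.17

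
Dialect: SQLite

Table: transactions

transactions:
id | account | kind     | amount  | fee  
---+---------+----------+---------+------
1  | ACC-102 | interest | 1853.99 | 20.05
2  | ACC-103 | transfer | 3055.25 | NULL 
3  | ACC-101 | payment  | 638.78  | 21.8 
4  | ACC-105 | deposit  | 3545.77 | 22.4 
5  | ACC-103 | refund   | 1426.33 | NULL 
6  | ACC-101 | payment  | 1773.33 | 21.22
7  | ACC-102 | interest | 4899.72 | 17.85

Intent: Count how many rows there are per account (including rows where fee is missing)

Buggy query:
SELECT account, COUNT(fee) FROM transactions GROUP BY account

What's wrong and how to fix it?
Bug: COUNT(column) counts non-NULL values only; rows with NULL fee aren't counted

Fix: Replace COUNT(fee) with COUNT(*)

Corrected query:
SELECT account, COUNT(*) FROM transactions GROUP BY account

Result:
account | COUNT(*)
--------+---------
ACC-101 | 2       
ACC-102 | 2       
ACC-103 | 2       
ACC-105 | 1       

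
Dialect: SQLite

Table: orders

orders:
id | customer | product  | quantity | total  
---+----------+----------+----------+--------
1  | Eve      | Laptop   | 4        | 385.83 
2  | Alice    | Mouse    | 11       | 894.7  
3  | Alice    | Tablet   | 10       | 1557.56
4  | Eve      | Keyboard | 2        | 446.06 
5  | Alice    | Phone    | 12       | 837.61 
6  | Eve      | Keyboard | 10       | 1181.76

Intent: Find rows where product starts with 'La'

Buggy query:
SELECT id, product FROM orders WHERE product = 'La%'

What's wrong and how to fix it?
Bug: '=' compares the literal string including the % character; pattern matching needs LIKE

Fix: Replace '=' with LIKE so 'La%' is treated as a pattern

Corrected query:
SELECT id, product FROM orders WHERE product LIKE 'La%'

Result:
id | product
---+--------
1  | Laptop 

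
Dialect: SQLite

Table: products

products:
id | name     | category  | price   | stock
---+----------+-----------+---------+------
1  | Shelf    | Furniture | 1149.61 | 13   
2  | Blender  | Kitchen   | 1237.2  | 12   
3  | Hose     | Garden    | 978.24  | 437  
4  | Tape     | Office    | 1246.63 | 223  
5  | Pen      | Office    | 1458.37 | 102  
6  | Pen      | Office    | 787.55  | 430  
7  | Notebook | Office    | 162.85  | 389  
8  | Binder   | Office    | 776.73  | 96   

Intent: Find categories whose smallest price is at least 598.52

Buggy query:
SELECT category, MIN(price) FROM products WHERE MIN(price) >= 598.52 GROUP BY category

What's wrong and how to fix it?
Bug: Aggregates like MIN are computed per group after WHERE runs

Fix: Use HAVING for the per-group MIN condition

Corrected query:
SELECT category, MIN(price) FROM products GROUP BY category HAVING MIN(price) >= 598.52

Result:
category  | MIN(price)
----------+-----------
Furniture | 1149.61   
Garden    | 978.24    
Kitchen   | 1237.2    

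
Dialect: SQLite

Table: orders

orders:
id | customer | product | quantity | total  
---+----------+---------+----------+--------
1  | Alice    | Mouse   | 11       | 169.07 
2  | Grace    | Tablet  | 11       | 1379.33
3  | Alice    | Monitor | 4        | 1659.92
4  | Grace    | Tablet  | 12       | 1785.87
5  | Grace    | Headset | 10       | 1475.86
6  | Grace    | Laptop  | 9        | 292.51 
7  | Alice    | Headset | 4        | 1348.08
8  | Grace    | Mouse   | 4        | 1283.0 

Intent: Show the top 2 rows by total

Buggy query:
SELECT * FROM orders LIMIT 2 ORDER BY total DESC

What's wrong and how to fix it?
Bug: LIMIT must come after ORDER BY

Fix: Sort with ORDER BY, then apply LIMIT

Corrected query:
SELECT * FROM orders ORDER BY total DESC LIMIT 2

Result:
id | customer | product | quantity | total  
---+----------+---------+----------+--------
4  | Grace    | Tablet  | 12       | 1785.87
3  | Alice    | Monitor | 4        | 1659.92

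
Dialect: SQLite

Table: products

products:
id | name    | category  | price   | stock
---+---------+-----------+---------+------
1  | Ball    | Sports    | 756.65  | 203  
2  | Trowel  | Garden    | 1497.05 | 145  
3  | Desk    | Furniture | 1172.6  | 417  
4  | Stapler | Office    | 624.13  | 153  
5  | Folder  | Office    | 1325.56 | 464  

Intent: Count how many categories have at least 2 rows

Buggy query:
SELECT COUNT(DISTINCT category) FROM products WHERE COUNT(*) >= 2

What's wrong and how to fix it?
Bug: COUNT(*) cannot appear in WHERE; the per-group count doesn't exist yet

Fix: Group first with HAVING COUNT(*) >= 2, then COUNT the resulting groups

Corrected query:
SELECT COUNT(*) FROM (SELECT category FROM products GROUP BY category HAVING COUNT(*) >= 2)

Result:
COUNT(*)
--------
1       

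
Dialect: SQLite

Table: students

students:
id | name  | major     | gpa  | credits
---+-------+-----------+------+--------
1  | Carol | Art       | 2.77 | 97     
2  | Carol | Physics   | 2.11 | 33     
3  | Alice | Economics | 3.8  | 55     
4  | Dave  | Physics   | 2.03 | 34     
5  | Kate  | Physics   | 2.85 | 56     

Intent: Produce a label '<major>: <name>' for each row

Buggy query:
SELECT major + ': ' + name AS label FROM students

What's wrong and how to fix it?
Bug: '+' is numeric addition; on text columns SQLite converts them to 0 instead of concatenating

Fix: Replace + with || to concatenate text

Corrected query:
SELECT major || ': ' || name AS label FROM students

Result:
label           
----------------
Art: Carol      
Physics: Carol  
Economics: Alice
Physics: Dave   
Physics: Kate   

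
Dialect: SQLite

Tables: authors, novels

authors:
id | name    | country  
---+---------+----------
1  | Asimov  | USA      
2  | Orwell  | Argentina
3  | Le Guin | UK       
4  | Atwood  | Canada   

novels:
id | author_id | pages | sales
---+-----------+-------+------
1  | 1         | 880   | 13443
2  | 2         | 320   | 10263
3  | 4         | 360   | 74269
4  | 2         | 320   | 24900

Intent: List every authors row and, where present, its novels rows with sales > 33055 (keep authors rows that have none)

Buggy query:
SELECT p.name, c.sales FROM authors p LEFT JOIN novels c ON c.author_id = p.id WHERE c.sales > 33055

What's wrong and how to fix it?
Bug: A WHERE condition on the right-hand table after LEFT JOIN drops unmatched parents

Fix: Put 'c.sales > 33055' in the JOIN's ON clause instead of WHERE

Corrected query:
SELECT p.name, c.sales FROM authors p LEFT JOIN novels c ON c.author_id = p.id AND c.sales > 33055

Result:
name    | sales
--------+------
Asimov  | NULL 
Orwell  | NULL 
Le Guin | NULL 
Atwood  | 74269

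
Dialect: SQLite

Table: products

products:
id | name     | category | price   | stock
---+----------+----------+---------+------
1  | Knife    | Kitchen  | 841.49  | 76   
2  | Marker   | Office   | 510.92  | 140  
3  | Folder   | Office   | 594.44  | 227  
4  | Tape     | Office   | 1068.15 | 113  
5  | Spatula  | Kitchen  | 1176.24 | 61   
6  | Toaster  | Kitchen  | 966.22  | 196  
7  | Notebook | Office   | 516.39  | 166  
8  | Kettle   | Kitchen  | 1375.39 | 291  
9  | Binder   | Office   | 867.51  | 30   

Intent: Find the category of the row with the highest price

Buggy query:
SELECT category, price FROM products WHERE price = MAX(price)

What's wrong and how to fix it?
Bug: MAX(price) is an aggregate and cannot be used directly in WHERE

Fix: Wrap MAX in a scalar subquery so WHERE compares against a single value

Corrected query:
SELECT category, price FROM products WHERE price = (SELECT MAX(price) FROM products)

Result:
category | price  
---------+--------
Kitchen  | 1375.39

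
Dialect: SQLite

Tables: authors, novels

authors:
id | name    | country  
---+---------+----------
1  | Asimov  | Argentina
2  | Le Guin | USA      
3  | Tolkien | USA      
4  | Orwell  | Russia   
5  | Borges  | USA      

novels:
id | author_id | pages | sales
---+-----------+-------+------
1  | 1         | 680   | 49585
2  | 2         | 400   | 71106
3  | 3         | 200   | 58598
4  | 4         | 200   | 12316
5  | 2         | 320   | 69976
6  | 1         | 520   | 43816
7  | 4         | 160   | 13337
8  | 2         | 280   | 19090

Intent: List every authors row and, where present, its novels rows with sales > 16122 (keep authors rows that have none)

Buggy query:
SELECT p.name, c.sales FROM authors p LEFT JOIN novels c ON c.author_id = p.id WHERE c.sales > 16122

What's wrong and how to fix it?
Bug: A WHERE condition on the right-hand table after LEFT JOIN drops unmatched parents

Fix: Move the right-table condition into the ON clause so unmatched parents are kept

Corrected query:
SELECT p.name, c.sales FROM authors p LEFT JOIN novels c ON c.author_id = p.id AND c.sales > 16122

Result:
name    | sales
--------+------
Asimov  | 43816
Asimov  | 49585
Le Guin | 19090
Le Guin | 69976
Le Guin | 71106
Tolkien | 58598
Orwell  | NULL 
Borges  | NULL 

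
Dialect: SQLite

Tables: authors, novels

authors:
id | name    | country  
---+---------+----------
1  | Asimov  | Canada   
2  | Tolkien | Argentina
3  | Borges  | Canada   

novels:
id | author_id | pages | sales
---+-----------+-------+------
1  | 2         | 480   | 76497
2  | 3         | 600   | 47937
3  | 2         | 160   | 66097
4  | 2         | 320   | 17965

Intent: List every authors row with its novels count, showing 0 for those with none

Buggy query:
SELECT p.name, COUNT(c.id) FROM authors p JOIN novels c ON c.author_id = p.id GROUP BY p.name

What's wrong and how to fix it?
Bug: INNER JOIN drops authors rows that have no matching novels rows

Fix: Switch to LEFT JOIN to retain unmatched parent rows

Corrected query:
SELECT p.name, COUNT(c.id) FROM authors p LEFT JOIN novels c ON c.author_id = p.id GROUP BY p.name

Result:
name    | COUNT(c.id)
--------+------------
Asimov  | 0          
Borges  | 1          
Tolkien | 3          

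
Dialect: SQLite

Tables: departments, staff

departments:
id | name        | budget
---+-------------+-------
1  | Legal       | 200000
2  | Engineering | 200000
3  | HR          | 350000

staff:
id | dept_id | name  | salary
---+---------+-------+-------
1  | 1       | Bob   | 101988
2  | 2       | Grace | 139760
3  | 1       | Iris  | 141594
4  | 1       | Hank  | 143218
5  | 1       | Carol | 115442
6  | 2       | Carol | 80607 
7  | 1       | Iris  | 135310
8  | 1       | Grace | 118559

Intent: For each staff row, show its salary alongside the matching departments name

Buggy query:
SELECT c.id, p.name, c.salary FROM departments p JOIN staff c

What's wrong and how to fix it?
Bug: Missing join condition: each staff row is matched to all departments rows instead of just its own

Fix: Add ON c.dept_id = p.id to the JOIN

Corrected query:
SELECT c.id, p.name, c.salary FROM departments p JOIN staff c ON c.dept_id = p.id

Result:
id | name        | salary
---+-------------+-------
1  | Legal       | 101988
2  | Engineering | 139760
3  | Legal       | 141594
4  | Legal       | 143218
5  | Legal       | 115442
6  | Engineering | 80607 
7  | Legal       | 135310
8  | Legal       | 118559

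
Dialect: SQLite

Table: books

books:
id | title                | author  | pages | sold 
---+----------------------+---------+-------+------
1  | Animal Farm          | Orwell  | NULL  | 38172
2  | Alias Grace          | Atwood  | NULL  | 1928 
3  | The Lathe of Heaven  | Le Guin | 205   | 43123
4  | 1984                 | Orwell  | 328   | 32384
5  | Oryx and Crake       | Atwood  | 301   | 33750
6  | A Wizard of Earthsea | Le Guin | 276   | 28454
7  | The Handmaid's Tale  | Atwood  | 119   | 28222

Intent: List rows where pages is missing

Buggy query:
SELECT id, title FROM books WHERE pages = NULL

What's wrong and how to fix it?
Bug: '= NULL' is always unknown in SQL three-valued logic, so no rows match

Fix: Use IS NULL to test for NULL

Corrected query:
SELECT id, title FROM books WHERE pages IS NULL

Result:
id | title      
---+------------
1  | Animal Farm
2  | Alias Grace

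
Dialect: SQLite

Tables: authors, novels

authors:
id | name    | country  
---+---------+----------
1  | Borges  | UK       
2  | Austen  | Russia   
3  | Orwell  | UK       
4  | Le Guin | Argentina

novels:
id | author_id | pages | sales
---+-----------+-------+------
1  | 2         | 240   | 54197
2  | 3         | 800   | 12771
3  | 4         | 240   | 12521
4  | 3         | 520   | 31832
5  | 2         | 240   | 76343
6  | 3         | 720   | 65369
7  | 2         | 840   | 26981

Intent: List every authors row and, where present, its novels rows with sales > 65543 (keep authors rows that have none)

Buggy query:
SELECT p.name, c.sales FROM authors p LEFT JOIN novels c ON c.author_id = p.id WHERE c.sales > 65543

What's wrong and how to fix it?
Bug: Filtering c.sales in WHERE discards the NULL rows produced by LEFT JOIN, turning it into an inner join

Fix: Move the right-table condition into the ON clause so unmatched parents are kept

Corrected query:
SELECT p.name, c.sales FROM authors p LEFT JOIN novels c ON c.author_id = p.id AND c.sales > 65543

Result:
name    | sales
--------+------
Borges  | NULL 
Austen  | 76343
Orwell  | NULL 
Le Guin | NULL 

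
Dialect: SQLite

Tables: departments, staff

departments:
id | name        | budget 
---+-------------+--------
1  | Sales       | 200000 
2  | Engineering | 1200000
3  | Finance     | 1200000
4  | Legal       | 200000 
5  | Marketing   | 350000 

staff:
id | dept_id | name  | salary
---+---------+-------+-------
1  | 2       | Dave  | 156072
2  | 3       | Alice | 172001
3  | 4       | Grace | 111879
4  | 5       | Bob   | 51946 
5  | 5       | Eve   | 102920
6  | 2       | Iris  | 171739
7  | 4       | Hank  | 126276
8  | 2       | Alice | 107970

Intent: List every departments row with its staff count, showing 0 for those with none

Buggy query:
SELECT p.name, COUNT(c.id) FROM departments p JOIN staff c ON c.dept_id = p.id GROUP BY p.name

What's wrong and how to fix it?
Bug: An inner join excludes parents with zero children

Fix: Switch to LEFT JOIN to retain unmatched parent rows

Corrected query:
SELECT p.name, COUNT(c.id) FROM departments p LEFT JOIN staff c ON c.dept_id = p.id GROUP BY p.name

Result:
name        | COUNT(c.id)
------------+------------
Engineering | 3          
Finance     | 1          
Legal       | 2          
Marketing   | 2          
Sales       | 0          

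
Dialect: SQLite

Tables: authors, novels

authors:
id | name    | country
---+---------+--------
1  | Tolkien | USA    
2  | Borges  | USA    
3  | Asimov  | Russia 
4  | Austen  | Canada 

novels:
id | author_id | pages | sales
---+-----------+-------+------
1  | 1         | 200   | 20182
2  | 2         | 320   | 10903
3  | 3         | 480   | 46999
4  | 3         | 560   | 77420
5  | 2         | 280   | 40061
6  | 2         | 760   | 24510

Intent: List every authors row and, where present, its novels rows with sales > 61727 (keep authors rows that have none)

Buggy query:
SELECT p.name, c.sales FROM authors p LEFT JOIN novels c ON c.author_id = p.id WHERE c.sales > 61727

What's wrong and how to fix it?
Bug: Filtering c.sales in WHERE discards the NULL rows produced by LEFT JOIN, turning it into an inner join

Fix: Move the right-table condition into the ON clause so unmatched parents are kept

Corrected query:
SELECT p.name, c.sales FROM authors p LEFT JOIN novels c ON c.author_id = p.id AND c.sales > 61727

Result:
name    | sales
--------+------
Tolkien | NULL 
Borges  | NULL 
Asimov  | 77420
Austen  | NULL 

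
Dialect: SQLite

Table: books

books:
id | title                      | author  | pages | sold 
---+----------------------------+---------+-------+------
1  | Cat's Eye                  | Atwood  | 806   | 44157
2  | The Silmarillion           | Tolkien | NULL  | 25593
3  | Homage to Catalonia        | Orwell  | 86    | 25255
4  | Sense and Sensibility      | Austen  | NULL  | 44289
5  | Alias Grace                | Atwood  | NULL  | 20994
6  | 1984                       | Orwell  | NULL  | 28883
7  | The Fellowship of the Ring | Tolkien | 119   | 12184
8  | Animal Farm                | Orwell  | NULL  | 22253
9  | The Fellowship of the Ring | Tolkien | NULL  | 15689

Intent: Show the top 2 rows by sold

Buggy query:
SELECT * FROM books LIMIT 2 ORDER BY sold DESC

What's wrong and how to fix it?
Bug: ORDER BY cannot follow LIMIT; LIMIT is the final clause

Fix: Swap the clauses: ORDER BY first, then LIMIT

Corrected query:
SELECT * FROM books ORDER BY sold DESC LIMIT 2

Result:
id | title                 | author | pages | sold 
---+-----------------------+--------+-------+------
4  | Sense and Sensibility | Austen | NULL  | 44289
1  | Cat's Eye             | Atwood | 806   | 44157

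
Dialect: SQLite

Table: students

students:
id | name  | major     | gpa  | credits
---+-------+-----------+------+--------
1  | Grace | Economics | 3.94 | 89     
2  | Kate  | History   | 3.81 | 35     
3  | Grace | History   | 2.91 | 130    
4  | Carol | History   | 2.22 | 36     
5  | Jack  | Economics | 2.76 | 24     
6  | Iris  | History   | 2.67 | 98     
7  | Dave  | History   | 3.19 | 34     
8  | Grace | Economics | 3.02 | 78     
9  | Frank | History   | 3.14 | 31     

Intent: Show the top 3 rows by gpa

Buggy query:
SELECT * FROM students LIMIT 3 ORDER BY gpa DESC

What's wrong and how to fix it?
Bug: LIMIT must come after ORDER BY

Fix: Swap the clauses: ORDER BY first, then LIMIT

Corrected query:
SELECT * FROM students ORDER BY gpa DESC LIMIT 3

Result:
id | name  | major     | gpa  | credits
---+-------+-----------+------+--------
1  | Grace | Economics | 3.94 | 89     
2  | Kate  | History   | 3.81 | 35     
7  | Dave  | History   | 3.19 | 34     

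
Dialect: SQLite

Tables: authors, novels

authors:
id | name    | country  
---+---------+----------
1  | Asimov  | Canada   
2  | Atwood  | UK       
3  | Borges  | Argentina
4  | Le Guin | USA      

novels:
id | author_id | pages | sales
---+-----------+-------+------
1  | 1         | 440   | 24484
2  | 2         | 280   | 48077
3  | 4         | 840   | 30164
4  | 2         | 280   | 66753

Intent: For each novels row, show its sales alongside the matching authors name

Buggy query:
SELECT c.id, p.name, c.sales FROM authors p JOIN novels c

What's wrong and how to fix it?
Bug: JOIN with no ON clause produces a cartesian product; every novels row pairs with every authors row

Fix: Add ON c.author_id = p.id to the JOIN

Corrected query:
SELECT c.id, p.name, c.sales FROM authors p JOIN novels c ON c.author_id = p.id

Result:
id | name    | sales
---+---------+------
1  | Asimov  | 24484
2  | Atwood  | 48077
3  | Le Guin | 30164
4  | Atwood  | 66753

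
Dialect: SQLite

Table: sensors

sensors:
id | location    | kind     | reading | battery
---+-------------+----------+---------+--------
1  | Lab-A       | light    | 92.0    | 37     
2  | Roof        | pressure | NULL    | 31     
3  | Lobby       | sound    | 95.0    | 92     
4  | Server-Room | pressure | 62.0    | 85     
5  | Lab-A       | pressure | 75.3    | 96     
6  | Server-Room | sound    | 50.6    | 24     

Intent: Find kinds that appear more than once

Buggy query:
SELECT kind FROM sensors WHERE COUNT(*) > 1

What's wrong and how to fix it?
Bug: WHERE can't reference COUNT(*); aggregates are computed after WHERE

Fix: GROUP BY kind, then filter groups with HAVING COUNT(*) > 1

Corrected query:
SELECT kind FROM sensors GROUP BY kind HAVING COUNT(*) > 1

Result:
kind    
--------
pressure
sound   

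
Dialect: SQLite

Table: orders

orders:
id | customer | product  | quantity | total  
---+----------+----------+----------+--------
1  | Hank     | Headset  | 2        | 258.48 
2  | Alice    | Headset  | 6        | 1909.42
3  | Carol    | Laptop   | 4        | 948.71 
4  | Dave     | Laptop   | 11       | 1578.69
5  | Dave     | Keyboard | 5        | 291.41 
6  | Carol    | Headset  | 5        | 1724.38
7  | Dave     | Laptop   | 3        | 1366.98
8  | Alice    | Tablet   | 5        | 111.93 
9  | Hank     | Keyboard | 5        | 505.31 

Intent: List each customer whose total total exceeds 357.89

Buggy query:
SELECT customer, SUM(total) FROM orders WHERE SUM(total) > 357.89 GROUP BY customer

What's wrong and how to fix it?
Bug: WHERE runs before GROUP BY, so aggregates aren't available there

Fix: Move the aggregate condition to a HAVING clause

Corrected query:
SELECT customer, SUM(total) FROM orders GROUP BY customer HAVING SUM(total) > 357.89

Result:
customer | SUM(total)
---------+-----------
Alice    | 2021.35   
Carol    | 2673.09   
Dave     | 3237.08   
Hank     | 763.79    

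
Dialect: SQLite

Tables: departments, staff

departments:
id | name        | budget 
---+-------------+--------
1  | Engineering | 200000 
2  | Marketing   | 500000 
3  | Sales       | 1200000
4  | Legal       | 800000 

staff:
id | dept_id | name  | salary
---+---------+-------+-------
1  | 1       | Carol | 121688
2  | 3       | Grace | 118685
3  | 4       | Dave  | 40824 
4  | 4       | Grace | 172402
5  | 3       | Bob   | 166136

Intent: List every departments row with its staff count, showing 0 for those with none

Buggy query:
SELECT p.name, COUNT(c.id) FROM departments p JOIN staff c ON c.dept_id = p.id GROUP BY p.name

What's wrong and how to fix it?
Bug: An inner join excludes parents with zero children

Fix: Switch to LEFT JOIN to retain unmatched parent rows

Corrected query:
SELECT p.name, COUNT(c.id) FROM departments p LEFT JOIN staff c ON c.dept_id = p.id GROUP BY p.name

Result:
name        | COUNT(c.id)
------------+------------
Engineering | 1          
Legal       | 2          
Marketing   | 0          
Sales       | 2          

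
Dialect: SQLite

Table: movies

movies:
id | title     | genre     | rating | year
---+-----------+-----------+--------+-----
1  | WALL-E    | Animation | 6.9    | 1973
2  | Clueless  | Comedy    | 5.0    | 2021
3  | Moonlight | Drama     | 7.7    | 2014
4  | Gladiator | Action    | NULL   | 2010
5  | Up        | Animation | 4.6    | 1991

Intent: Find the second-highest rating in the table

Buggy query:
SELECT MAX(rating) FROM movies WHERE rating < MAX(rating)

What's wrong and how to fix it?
Bug: The inner MAX is an aggregate inside WHERE, which is not allowed

Fix: Compute the overall MAX in a subquery, then take MAX of rows below it

Corrected query:
SELECT MAX(rating) FROM movies WHERE rating < (SELECT MAX(rating) FROM movies)

Result:
MAX(rating)
-----------
6.9        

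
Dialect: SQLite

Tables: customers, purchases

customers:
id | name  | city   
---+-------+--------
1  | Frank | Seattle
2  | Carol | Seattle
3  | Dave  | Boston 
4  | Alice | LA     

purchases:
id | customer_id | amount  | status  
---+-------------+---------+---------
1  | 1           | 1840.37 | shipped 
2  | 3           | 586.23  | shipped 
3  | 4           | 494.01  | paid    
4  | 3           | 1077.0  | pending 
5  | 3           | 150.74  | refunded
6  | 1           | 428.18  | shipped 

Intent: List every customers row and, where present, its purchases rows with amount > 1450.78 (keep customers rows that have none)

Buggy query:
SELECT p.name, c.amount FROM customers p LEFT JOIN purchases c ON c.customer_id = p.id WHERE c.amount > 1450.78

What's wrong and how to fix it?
Bug: A WHERE condition on the right-hand table after LEFT JOIN drops unmatched parents

Fix: Put 'c.amount > 1450.78' in the JOIN's ON clause instead of WHERE

Corrected query:
SELECT p.name, c.amount FROM customers p LEFT JOIN purchases c ON c.customer_id = p.id AND c.amount > 1450.78

Result:
name  | amount 
------+--------
Frank | 1840.37
Carol | NULL   
Dave  | NULL   
Alice | NULL   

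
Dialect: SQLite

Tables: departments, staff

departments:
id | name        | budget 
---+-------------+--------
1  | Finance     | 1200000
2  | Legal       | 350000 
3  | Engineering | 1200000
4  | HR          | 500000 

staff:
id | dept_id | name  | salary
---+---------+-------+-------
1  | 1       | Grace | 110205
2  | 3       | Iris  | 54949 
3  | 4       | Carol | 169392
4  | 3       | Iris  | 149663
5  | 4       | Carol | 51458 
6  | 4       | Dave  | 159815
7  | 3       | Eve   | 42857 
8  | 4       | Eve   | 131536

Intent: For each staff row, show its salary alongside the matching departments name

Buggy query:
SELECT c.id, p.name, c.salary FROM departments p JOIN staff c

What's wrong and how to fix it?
Bug: Missing join condition: each staff row is matched to all departments rows instead of just its own

Fix: Specify the join condition linking the foreign key to the parent id

Corrected query:
SELECT c.id, p.name, c.salary FROM departments p JOIN staff c ON c.dept_id = p.id

Result:
id | name        | salary
---+-------------+-------
1  | Finance     | 110205
2  | Engineering | 54949 
3  | HR          | 169392
4  | Engineering | 149663
5  | HR          | 51458 
6  | HR          | 159815
7  | Engineering | 42857 
8  | HR          | 131536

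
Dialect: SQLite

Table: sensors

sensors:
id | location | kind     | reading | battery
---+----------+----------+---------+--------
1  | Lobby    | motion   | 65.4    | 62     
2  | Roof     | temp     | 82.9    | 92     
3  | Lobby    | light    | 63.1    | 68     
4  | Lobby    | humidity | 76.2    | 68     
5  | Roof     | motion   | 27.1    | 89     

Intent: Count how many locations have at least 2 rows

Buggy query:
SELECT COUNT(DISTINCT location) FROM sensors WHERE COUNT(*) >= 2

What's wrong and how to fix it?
Bug: WHERE filters individual rows, not groups, so a group-level COUNT is invalid there

Fix: Group first with HAVING COUNT(*) >= 2, then COUNT the resulting groups

Corrected query:
SELECT COUNT(*) FROM (SELECT location FROM sensors GROUP BY location HAVING COUNT(*) >= 2)

Result:
COUNT(*)
--------
2       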